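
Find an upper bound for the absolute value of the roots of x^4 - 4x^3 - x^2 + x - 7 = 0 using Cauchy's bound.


Cauchy's bound: all roots r satisfy |r| <= 1 + max(|a_i/a_n|) for i = 0,...,n-1
where a_n is the leading coefficient.

Coefficients: [1, -4, -1, 1, -7]
Leading coefficient a_n = 1
Ratios |a_i/a_n|: 4, 1, 1, 7
Maximum ratio: 7
Cauchy's bound: |r| <= 1 + 7 = 8

Upper bound = 8


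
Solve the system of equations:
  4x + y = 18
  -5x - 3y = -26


Using Cramer's rule:
Determinant D = (4)(-3) - (-5)(1) = -12 + 5 = -7
Dx = (18)(-3) - (-26)(1) = -54 + 26 = -28
Dy = (4)(-26) - (-5)(18) = -104 + 90 = -14
x = Dx/D = -28/-7 = 4
y = Dy/D = -14/-7 = 2

x = 4, y = 2


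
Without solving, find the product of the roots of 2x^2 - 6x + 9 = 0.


By Vieta's formulas for ax^2 + bx + c = 0:
  Sum of roots = -b/a
  Product of roots = c/a

Here a = 2, b = -6, c = 9
Sum = -(-6)/2 = 3
Product = 9/2 = 9/2

Product = 9/2


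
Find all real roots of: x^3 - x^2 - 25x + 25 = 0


Let p(x) = x^3 - x^2 - 25x + 25. By the rational root theorem (leading coefficient 1), any rational root is an integer divisor of 25: try ±1, ±2, ... in turn.
Test x = 1: value = 0 ✓, so (x - 1) is a factor.
Synthetic division by (x - 1): bring down 1; 1(1) - 1 = 0; 0(1) - 25 = -25; (-25)(1) + 25 = 0 → quotient x^2 - 25, remainder 0.
Solve the quadratic x^2 - 25 = 0: discriminant = 0^2 - 4(1)(-25) = 0 + 100 = 100.
sqrt(100) = 10, so x = (0 ± 10)/2: x = 5 or x = -5.

x = -5, x = 1, x = 5


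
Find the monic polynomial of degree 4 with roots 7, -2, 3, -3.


A monic polynomial with roots 7, -2, 3, -3 is:
p(x) = (x - 7)(x + 2)(x - 3)(x + 3)
After multiplying by (x - 7): x - 7
After multiplying by (x + 2): x^2 - 5x - 14
After multiplying by (x - 3): x^3 - 8x^2 + x + 42
After multiplying by (x + 3): x^4 - 5x^3 - 23x^2 + 45x + 126

x^4 - 5x^3 - 23x^2 + 45x + 126


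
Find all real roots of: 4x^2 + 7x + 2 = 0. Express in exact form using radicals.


Using the quadratic formula: x = (-b ± sqrt(b^2 - 4ac)) / (2a)
Here a = 4, b = 7, c = 2
Discriminant = b^2 - 4ac = 7^2 - 4(4)(2) = 49 - 32 = 17
Since discriminant = 17 > 0, there are two real roots.
x = (-7 ± sqrt(17)) / 8
Numerically: x ≈ -0.3596 or x ≈ -1.3904

x = (-7 + sqrt(17)) / 8 or x = (-7 - sqrt(17)) / 8


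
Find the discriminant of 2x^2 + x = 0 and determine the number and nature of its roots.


For ax^2 + bx + c = 0, discriminant D = b^2 - 4ac
Here a = 2, b = 1, c = 0
D = (1)^2 - 4(2)(0) = 1 - 0 = 1

D = 1 > 0 and is a perfect square (sqrt = 1)
The equation has 2 distinct real rational roots.

Discriminant = 1, 2 distinct real rational roots


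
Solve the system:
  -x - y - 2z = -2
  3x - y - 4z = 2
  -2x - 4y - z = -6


Using Cramer's rule. Expand each determinant along the first row.
D  = (-1)*[(-1)*(-1) - (-4)*(-4)] - (-1)*[3*(-1) - (-4)*(-2)] + (-2)*[3*(-4) - (-1)*(-2)]
  = (-1)*(-15) - (-1)*(-11) + (-2)*(-14) = 32
Dx = (-2)*[(-1)*(-1) - (-4)*(-4)] - (-1)*[2*(-1) - (-4)*(-6)] + (-2)*[2*(-4) - (-1)*(-6)]
  = (-2)*(-15) - (-1)*(-26) + (-2)*(-14) = 32
Dy = (-1)*[2*(-1) - (-4)*(-6)] - (-2)*[3*(-1) - (-4)*(-2)] + (-2)*[3*(-6) - 2*(-2)]
  = (-1)*(-26) - (-2)*(-11) + (-2)*(-14) = 32
Dz = (-1)*[(-1)*(-6) - 2*(-4)] - (-1)*[3*(-6) - 2*(-2)] + (-2)*[3*(-4) - (-1)*(-2)]
  = (-1)*(14) - (-1)*(-14) + (-2)*(-14) = 0
x = Dx/D = 32/32 = 1, y = Dy/D = 32/32 = 1, z = Dz/D = 0/32 = 0
Check eq1: (-1)(1) + (-1)(1) + (-2)(0) = -2 = -2 ✓
Check eq2: (3)(1) + (-1)(1) + (-4)(0) = 2 = 2 ✓
Check eq3: (-2)(1) + (-4)(1) + (-1)(0) = -6 = -6 ✓

x = 1, y = 1, z = 0


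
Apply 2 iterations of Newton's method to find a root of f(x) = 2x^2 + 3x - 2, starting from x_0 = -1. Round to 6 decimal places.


Newton's method: x_(n+1) = x_n - f(x_n)/f'(x_n)
f(x) = 2x^2 + 3x - 2
f'(x) = 4x + 3

Iteration 1:
  f(-1.000000) = -3.000000
  f'(-1.000000) = -1.000000
  x_1 = -1.000000 - (-3.000000)/(-1.000000) = -4.000000

Iteration 2:
  f(-4.000000) = 18.000000
  f'(-4.000000) = -13.000000
  x_2 = -4.000000 - (18.000000)/(-13.000000) = -2.615385

x_2 = -2.615385


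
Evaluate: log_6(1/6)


We need the exponent such that 6^? = 1/6
6^(-1) = 1/6^1 = 1/6
Therefore log_6(1/6) = -1

-1


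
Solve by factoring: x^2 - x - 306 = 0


We need two numbers that multiply to -306 and add to -1.
Those numbers are -18 and 17 (since (-18) * 17 = -306 and (-18) + 17 = -1).
So x^2 - x - 306 = (x - 18)(x + 17) = 0
Setting each factor to zero: x = 18 or x = -17

x = -17, x = 18


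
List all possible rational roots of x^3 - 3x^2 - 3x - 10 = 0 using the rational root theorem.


Rational root theorem: possible roots are ±p/q where:
  p divides the constant term (-10): p ∈ {1, 2, 5, 10}
  q divides the leading coefficient (1): q ∈ {1}

All possible rational roots: -10, -5, -2, -1, 1, 2, 5, 10

-10, -5, -2, -1, 1, 2, 5, 10


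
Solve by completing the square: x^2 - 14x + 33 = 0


Start: x^2 - 14x + 33 = 0
Move constant: x^2 - 14x = -33
Half of -14 is -7, squared is 49
Add 49 to both sides: x^2 - 14x + 49 = 16
(x - 7)^2 = 16
x - 7 = ±4
x = 7 + 4 = 11 or x = 7 - 4 = 3

x = 3, x = 11


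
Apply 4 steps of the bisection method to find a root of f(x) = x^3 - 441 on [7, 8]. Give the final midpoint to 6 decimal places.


f(x) = x^3 - 441
f(7) = -98 < 0
f(8) = 71 > 0

Step 1: midpoint = (7.000000 + 8.000000)/2 = 7.500000
  f(7.500000) = -19.125000
  f(mid) < 0, so root is in [7.500000, 8.000000]

Step 2: midpoint = (7.500000 + 8.000000)/2 = 7.750000
  f(7.750000) = 24.484375
  f(mid) > 0, so root is in [7.500000, 7.750000]

Step 3: midpoint = (7.500000 + 7.750000)/2 = 7.625000
  f(7.625000) = 2.322266
  f(mid) > 0, so root is in [7.500000, 7.625000]

Step 4: midpoint = (7.500000 + 7.625000)/2 = 7.562500
  f(7.562500) = -8.489990
  f(mid) < 0, so root is in [7.562500, 7.625000]

midpoint = 7.562500


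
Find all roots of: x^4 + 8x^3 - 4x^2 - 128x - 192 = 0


Let p(x) = x^4 + 8x^3 - 4x^2 - 128x - 192. By the rational root theorem (leading coefficient 1), any rational root is an integer divisor of 192: try ±1, ±2, ... in turn.
Test x = 1: value = -315 ≠ 0.
Test x = -1: value = -75 ≠ 0.
Test x = 2: value = -384 ≠ 0.
Test x = -2: value = 0 ✓, so (x + 2) is a factor.
Synthetic division by (x + 2): bring down 1; 1(-2) + 8 = 6; 6(-2) - 4 = -16; (-16)(-2) - 128 = -96; (-96)(-2) - 192 = 0 → quotient x^3 + 6x^2 - 16x - 96, remainder 0.
Continue with the quotient x^3 + 6x^2 - 16x - 96 (candidates must divide 96; re-test x = -2 first in case it repeats).
Test x = -2: value = -48 ≠ 0.
Test x = 3: value = -63 ≠ 0.
Test x = -3: value = -21 ≠ 0.
Test x = 4: value = 0 ✓, so (x - 4) is a factor.
Synthetic division by (x - 4): bring down 1; 1(4) + 6 = 10; 10(4) - 16 = 24; 24(4) - 96 = 0 → quotient x^2 + 10x + 24, remainder 0.
Solve the quadratic x^2 + 10x + 24 = 0: discriminant = 10^2 - 4(1)(24) = 100 - 96 = 4.
sqrt(4) = 2, so x = (-10 ± 2)/2: x = -4 or x = -6.
Collecting all roots found:

x = -6, x = -4, x = -2, x = 4


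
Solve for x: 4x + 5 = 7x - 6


Starting with: 4x + 5 = 7x - 6
Move all x terms to left: (4 - 7)x = -6 - 5
Simplify: -3x = -11
Divide both sides by -3: x = 11/3

x = 11/3


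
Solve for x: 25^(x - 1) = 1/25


Express both sides with the same base.
1/25 = 25^(-1)
Since the bases match, equate exponents: x - 1 = -1
So x = -1 - (-1) = 0

x = 0


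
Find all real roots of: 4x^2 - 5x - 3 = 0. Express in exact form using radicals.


Using the quadratic formula: x = (-b ± sqrt(b^2 - 4ac)) / (2a)
Here a = 4, b = -5, c = -3
Discriminant = b^2 - 4ac = (-5)^2 - 4(4)(-3) = 25 + 48 = 73
Since discriminant = 73 > 0, there are two real roots.
x = (5 ± sqrt(73)) / 8
Numerically: x ≈ 1.6930 or x ≈ -0.4430

x = (5 + sqrt(73)) / 8 or x = (5 - sqrt(73)) / 8


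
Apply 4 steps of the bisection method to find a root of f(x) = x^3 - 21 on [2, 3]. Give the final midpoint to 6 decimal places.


f(x) = x^3 - 21
f(2) = -13 < 0
f(3) = 6 > 0

Step 1: midpoint = (2.000000 + 3.000000)/2 = 2.500000
  f(2.500000) = -5.375000
  f(mid) < 0, so root is in [2.500000, 3.000000]

Step 2: midpoint = (2.500000 + 3.000000)/2 = 2.750000
  f(2.750000) = -0.203125
  f(mid) < 0, so root is in [2.750000, 3.000000]

Step 3: midpoint = (2.750000 + 3.000000)/2 = 2.875000
  f(2.875000) = 2.763672
  f(mid) > 0, so root is in [2.750000, 2.875000]

Step 4: midpoint = (2.750000 + 2.875000)/2 = 2.812500
  f(2.812500) = 1.247314
  f(mid) > 0, so root is in [2.750000, 2.812500]

midpoint = 2.812500


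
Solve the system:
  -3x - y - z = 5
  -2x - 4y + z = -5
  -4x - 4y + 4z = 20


Using Cramer's rule. Expand each determinant along the first row.
D  = (-3)*[(-4)*4 - 1*(-4)] - (-1)*[(-2)*4 - 1*(-4)] + (-1)*[(-2)*(-4) - (-4)*(-4)]
  = (-3)*(-12) - (-1)*(-4) + (-1)*(-8) = 40
Dx = 5*[(-4)*4 - 1*(-4)] - (-1)*[(-5)*4 - 1*20] + (-1)*[(-5)*(-4) - (-4)*20]
  = 5*(-12) - (-1)*(-40) + (-1)*(100) = -200
Dy = (-3)*[(-5)*4 - 1*20] - 5*[(-2)*4 - 1*(-4)] + (-1)*[(-2)*20 - (-5)*(-4)]
  = (-3)*(-40) - 5*(-4) + (-1)*(-60) = 200
Dz = (-3)*[(-4)*20 - (-5)*(-4)] - (-1)*[(-2)*20 - (-5)*(-4)] + 5*[(-2)*(-4) - (-4)*(-4)]
  = (-3)*(-100) - (-1)*(-60) + 5*(-8) = 200
x = Dx/D = -200/40 = -5, y = Dy/D = 200/40 = 5, z = Dz/D = 200/40 = 5
Check eq1: (-3)(-5) + (-1)(5) + (-1)(5) = 5 = 5 ✓
Check eq2: (-2)(-5) + (-4)(5) + (1)(5) = -5 = -5 ✓
Check eq3: (-4)(-5) + (-4)(5) + (4)(5) = 20 = 20 ✓

x = -5, y = 5, z = 5


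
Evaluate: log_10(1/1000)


We need the exponent such that 10^? = 1/1000
10^(-3) = 1/10^3 = 1/1000
Therefore log_10(1/1000) = -3

-3


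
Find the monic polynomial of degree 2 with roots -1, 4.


A monic polynomial with roots -1, 4 is:
p(x) = (x + 1)(x - 4)
After multiplying by (x + 1): x + 1
After multiplying by (x - 4): x^2 - 3x - 4

x^2 - 3x - 4


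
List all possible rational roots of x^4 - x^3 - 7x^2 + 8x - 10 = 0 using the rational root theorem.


Rational root theorem: possible roots are ±p/q where:
  p divides the constant term (-10): p ∈ {1, 2, 5, 10}
  q divides the leading coefficient (1): q ∈ {1}

All possible rational roots: -10, -5, -2, -1, 1, 2, 5, 10

-10, -5, -2, -1, 1, 2, 5, 10


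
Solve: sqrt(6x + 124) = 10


Square both sides: 6x + 124 = 10^2 = 100
6x = 100 - 124 = -24
x = -4
Check: sqrt(6*(-4) + 124) = sqrt(100) = 10 ✓

x = -4


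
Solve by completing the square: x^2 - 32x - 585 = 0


Start: x^2 - 32x - 585 = 0
Move constant: x^2 - 32x = 585
Half of -32 is -16, squared is 256
Add 256 to both sides: x^2 - 32x + 256 = 841
(x - 16)^2 = 841
x - 16 = ±29
x = 16 + 29 = 45 or x = 16 - 29 = -13

x = -13, x = 45


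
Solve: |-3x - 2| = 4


An absolute value equation |expr| = 4 gives two cases:
Case 1: -3x - 2 = 4
  -3x = 6, so x = -2
Case 2: -3x - 2 = -4
  -3x = -2, so x = 2/3

x = -2, x = 2/3


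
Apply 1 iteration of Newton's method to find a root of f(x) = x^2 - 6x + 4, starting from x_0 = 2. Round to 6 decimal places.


Newton's method: x_(n+1) = x_n - f(x_n)/f'(x_n)
f(x) = x^2 - 6x + 4
f'(x) = 2x - 6

Iteration 1:
  f(2.000000) = -4.000000
  f'(2.000000) = -2.000000
  x_1 = 2.000000 - (-4.000000)/(-2.000000) = 0.000000

x_1 = 0.000000


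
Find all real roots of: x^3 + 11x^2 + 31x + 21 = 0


Let p(x) = x^3 + 11x^2 + 31x + 21. By the rational root theorem (leading coefficient 1), any rational root is an integer divisor of 21: try ±1, ±2, ... in turn.
Test x = 1: value = 64 ≠ 0.
Test x = -1: value = 0 ✓, so (x + 1) is a factor.
Synthetic division by (x + 1): bring down 1; 1(-1) + 11 = 10; 10(-1) + 31 = 21; 21(-1) + 21 = 0 → quotient x^2 + 10x + 21, remainder 0.
Solve the quadratic x^2 + 10x + 21 = 0: discriminant = 10^2 - 4(1)(21) = 100 - 84 = 16.
sqrt(16) = 4, so x = (-10 ± 4)/2: x = -3 or x = -7.

x = -7, x = -3, x = -1


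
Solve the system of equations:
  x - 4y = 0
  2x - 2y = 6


Using Cramer's rule:
Determinant D = (1)(-2) - (2)(-4) = -2 + 8 = 6
Dx = (0)(-2) - (6)(-4) = 0 + 24 = 24
Dy = (1)(6) - (2)(0) = 6 - 0 = 6
x = Dx/D = 24/6 = 4
y = Dy/D = 6/6 = 1

x = 4, y = 1


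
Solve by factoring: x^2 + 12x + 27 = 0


We need two numbers that multiply to 27 and add to 12.
Those numbers are 3 and 9 (since 3 * 9 = 27 and 3 + 9 = 12).
So x^2 + 12x + 27 = (x + 3)(x + 9) = 0
Setting each factor to zero: x = -3 or x = -9

x = -9, x = -3


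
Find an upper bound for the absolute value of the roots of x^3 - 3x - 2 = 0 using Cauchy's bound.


Cauchy's bound: all roots r satisfy |r| <= 1 + max(|a_i/a_n|) for i = 0,...,n-1
where a_n is the leading coefficient.

Coefficients: [1, 0, -3, -2]
Leading coefficient a_n = 1
Ratios |a_i/a_n|: 0, 3, 2
Maximum ratio: 3
Cauchy's bound: |r| <= 1 + 3 = 4

Upper bound = 4


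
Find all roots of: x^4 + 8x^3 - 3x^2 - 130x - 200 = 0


Let p(x) = x^4 + 8x^3 - 3x^2 - 130x - 200. By the rational root theorem (leading coefficient 1), any rational root is an integer divisor of 200: try ±1, ±2, ... in turn.
Test x = 1: value = -324 ≠ 0.
Test x = -1: value = -80 ≠ 0.
Test x = 2: value = -392 ≠ 0.
Test x = -2: value = 0 ✓, so (x + 2) is a factor.
Synthetic division by (x + 2): bring down 1; 1(-2) + 8 = 6; 6(-2) - 3 = -15; (-15)(-2) - 130 = -100; (-100)(-2) - 200 = 0 → quotient x^3 + 6x^2 - 15x - 100, remainder 0.
Continue with the quotient x^3 + 6x^2 - 15x - 100 (candidates must divide 100; re-test x = -2 first in case it repeats).
Test x = -2: value = -54 ≠ 0.
Test x = 4: value = 0 ✓, so (x - 4) is a factor.
Synthetic division by (x - 4): bring down 1; 1(4) + 6 = 10; 10(4) - 15 = 25; 25(4) - 100 = 0 → quotient x^2 + 10x + 25, remainder 0.
Solve the quadratic x^2 + 10x + 25 = 0: discriminant = 10^2 - 4(1)(25) = 100 - 100 = 0.
Discriminant = 0, so a double root: x = -10/2 = -5.
Collecting all roots found:

x = -5 (multiplicity 2), x = -2, x = 4


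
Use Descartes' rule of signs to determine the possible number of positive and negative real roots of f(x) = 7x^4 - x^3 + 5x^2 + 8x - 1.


Descartes' rule of signs:

For positive roots, count sign changes in f(x) = 7x^4 - x^3 + 5x^2 + 8x - 1:
Signs of coefficients: +, -, +, +, -
Number of sign changes: 3
Possible positive real roots: 3, 1

For negative roots, examine f(-x) = 7x^4 + x^3 + 5x^2 - 8x - 1:
Signs of coefficients: +, +, +, -, -
Number of sign changes: 1
Possible negative real roots: 1

Positive roots: 3 or 1; Negative roots: 1


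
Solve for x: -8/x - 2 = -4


Subtract -2 from both sides: -8/x = -2
Multiply both sides by x: -8 = -2 * x
Divide by -2: x = 4

x = 4


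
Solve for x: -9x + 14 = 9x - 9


Starting with: -9x + 14 = 9x - 9
Move all x terms to left: (-9 - 9)x = -9 - 14
Simplify: -18x = -23
Divide both sides by -18: x = 23/18

x = 23/18


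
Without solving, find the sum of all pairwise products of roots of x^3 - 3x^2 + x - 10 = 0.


By Vieta's formulas for x^3 + bx^2 + cx + d = 0:
  r1 + r2 + r3 = -b/a = 3
  r1*r2 + r1*r3 + r2*r3 = c/a = 1
  r1*r2*r3 = -d/a = 10


Sum of pairwise products = 1


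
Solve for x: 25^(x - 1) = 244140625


Express both sides with the same base.
244140625 = 25^6
Since the bases match, equate exponents: x - 1 = 6
So x = 6 - (-1) = 7

x = 7


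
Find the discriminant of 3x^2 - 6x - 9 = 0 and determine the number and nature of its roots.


For ax^2 + bx + c = 0, discriminant D = b^2 - 4ac
Here a = 3, b = -6, c = -9
D = (-6)^2 - 4(3)(-9) = 36 + 108 = 144

D = 144 > 0 and is a perfect square (sqrt = 12)
The equation has 2 distinct real rational roots.

Discriminant = 144, 2 distinct real rational roots


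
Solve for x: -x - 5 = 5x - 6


Starting with: -x - 5 = 5x - 6
Move all x terms to left: (-1 - 5)x = -6 + 5
Simplify: -6x = -1
Divide both sides by -6: x = 1/6

x = 1/6


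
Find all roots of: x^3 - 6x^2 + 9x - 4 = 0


Let p(x) = x^3 - 6x^2 + 9x - 4. By the rational root theorem (leading coefficient 1), any rational root is an integer divisor of 4: try ±1, ±2, ... in turn.
Test x = 1: value = 0 ✓, so (x - 1) is a factor.
Synthetic division by (x - 1): bring down 1; 1(1) - 6 = -5; (-5)(1) + 9 = 4; 4(1) - 4 = 0 → quotient x^2 - 5x + 4, remainder 0.
Solve the quadratic x^2 - 5x + 4 = 0: discriminant = (-5)^2 - 4(1)(4) = 25 - 16 = 9.
sqrt(9) = 3, so x = (5 ± 3)/2: x = 4 or x = 1.
Collecting all roots found:

x = 1 (multiplicity 2), x = 4


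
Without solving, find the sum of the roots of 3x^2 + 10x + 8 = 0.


By Vieta's formulas for ax^2 + bx + c = 0:
  Sum of roots = -b/a
  Product of roots = c/a

Here a = 3, b = 10, c = 8
Sum = -(10)/3 = -10/3
Product = 8/3 = 8/3

Sum = -10/3


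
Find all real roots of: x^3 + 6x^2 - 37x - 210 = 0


Let p(x) = x^3 + 6x^2 - 37x - 210. By the rational root theorem (leading coefficient 1), any rational root is an integer divisor of 210: try ±1, ±2, ... in turn.
Test x = 1: value = -240 ≠ 0.
Test x = -1: value = -168 ≠ 0.
Test x = 2: value = -252 ≠ 0.
Test x = -2: value = -120 ≠ 0.
Test x = 3: value = -240 ≠ 0.
Test x = -3: value = -72 ≠ 0.
Test x = 5: value = -120 ≠ 0.
Test x = -5: value = 0 ✓, so (x + 5) is a factor.
Synthetic division by (x + 5): bring down 1; 1(-5) + 6 = 1; 1(-5) - 37 = -42; (-42)(-5) - 210 = 0 → quotient x^2 + x - 42, remainder 0.
Solve the quadratic x^2 + x - 42 = 0: discriminant = 1^2 - 4(1)(-42) = 1 + 168 = 169.
sqrt(169) = 13, so x = (-1 ± 13)/2: x = 6 or x = -7.

x = -7, x = -5, x = 6


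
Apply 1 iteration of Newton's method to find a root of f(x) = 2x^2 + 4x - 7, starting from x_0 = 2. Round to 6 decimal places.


Newton's method: x_(n+1) = x_n - f(x_n)/f'(x_n)
f(x) = 2x^2 + 4x - 7
f'(x) = 4x + 4

Iteration 1:
  f(2.000000) = 9.000000
  f'(2.000000) = 12.000000
  x_1 = 2.000000 - (9.000000)/(12.000000) = 1.250000

x_1 = 1.250000


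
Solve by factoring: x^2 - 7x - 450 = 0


We need two numbers that multiply to -450 and add to -7.
Those numbers are 18 and -25 (since 18 * (-25) = -450 and 18 + (-25) = -7).
So x^2 - 7x - 450 = (x + 18)(x - 25) = 0
Setting each factor to zero: x = -18 or x = 25

x = -18, x = 25


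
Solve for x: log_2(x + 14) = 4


Convert to exponential form: x + 14 = 2^4 = 16
x = 16 - 14 = 2
Check: log_2(2 + 14) = log_2(16) = log_2(16) = 4 ✓

x = 2


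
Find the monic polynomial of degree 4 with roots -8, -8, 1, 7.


A monic polynomial with roots -8, -8, 1, 7 is:
p(x) = (x + 8)(x + 8)(x - 1)(x - 7)
After multiplying by (x + 8): x + 8
After multiplying by (x + 8): x^2 + 16x + 64
After multiplying by (x - 1): x^3 + 15x^2 + 48x - 64
After multiplying by (x - 7): x^4 + 8x^3 - 57x^2 - 400x + 448

x^4 + 8x^3 - 57x^2 - 400x + 448


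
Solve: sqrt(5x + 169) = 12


Square both sides: 5x + 169 = 12^2 = 144
5x = 144 - 169 = -25
x = -5
Check: sqrt(5*(-5) + 169) = sqrt(144) = 12 ✓

x = -5


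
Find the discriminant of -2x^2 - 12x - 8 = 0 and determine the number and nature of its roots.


For ax^2 + bx + c = 0, discriminant D = b^2 - 4ac
Here a = -2, b = -12, c = -8
D = (-12)^2 - 4(-2)(-8) = 144 - 64 = 80

D = 80 > 0 but not a perfect square
The equation has 2 distinct real irrational roots.

Discriminant = 80, 2 distinct real irrational roots


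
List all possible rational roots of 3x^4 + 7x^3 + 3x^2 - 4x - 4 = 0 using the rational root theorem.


Rational root theorem: possible roots are ±p/q where:
  p divides the constant term (-4): p ∈ {1, 2, 4}
  q divides the leading coefficient (3): q ∈ {1, 3}

All possible rational roots: -4, -2, -4/3, -1, -2/3, -1/3, 1/3, 2/3, 1, 4/3, 2, 4

-4, -2, -4/3, -1, -2/3, -1/3, 1/3, 2/3, 1, 4/3, 2, 4


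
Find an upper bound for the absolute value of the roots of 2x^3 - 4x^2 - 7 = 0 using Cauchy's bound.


Cauchy's bound: all roots r satisfy |r| <= 1 + max(|a_i/a_n|) for i = 0,...,n-1
where a_n is the leading coefficient.

Coefficients: [2, -4, 0, -7]
Leading coefficient a_n = 2
Ratios |a_i/a_n|: 2, 0, 7/2
Maximum ratio: 7/2
Cauchy's bound: |r| <= 1 + 7/2 = 9/2

Upper bound = 9/2


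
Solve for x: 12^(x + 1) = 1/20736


Express both sides with the same base.
1/20736 = 12^(-4)
Since the bases match, equate exponents: x + 1 = -4
So x = -4 - (1) = -5

x = -5


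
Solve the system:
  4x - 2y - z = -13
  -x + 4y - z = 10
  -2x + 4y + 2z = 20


Using Cramer's rule. Expand each determinant along the first row.
D  = 4*[4*2 - (-1)*4] - (-2)*[(-1)*2 - (-1)*(-2)] + (-1)*[(-1)*4 - 4*(-2)]
  = 4*(12) - (-2)*(-4) + (-1)*(4) = 36
Dx = (-13)*[4*2 - (-1)*4] - (-2)*[10*2 - (-1)*20] + (-1)*[10*4 - 4*20]
  = (-13)*(12) - (-2)*(40) + (-1)*(-40) = -36
Dy = 4*[10*2 - (-1)*20] - (-13)*[(-1)*2 - (-1)*(-2)] + (-1)*[(-1)*20 - 10*(-2)]
  = 4*(40) - (-13)*(-4) + (-1)*(0) = 108
Dz = 4*[4*20 - 10*4] - (-2)*[(-1)*20 - 10*(-2)] + (-13)*[(-1)*4 - 4*(-2)]
  = 4*(40) - (-2)*(0) + (-13)*(4) = 108
x = Dx/D = -36/36 = -1, y = Dy/D = 108/36 = 3, z = Dz/D = 108/36 = 3
Check eq1: (4)(-1) + (-2)(3) + (-1)(3) = -13 = -13 ✓
Check eq2: (-1)(-1) + (4)(3) + (-1)(3) = 10 = 10 ✓
Check eq3: (-2)(-1) + (4)(3) + (2)(3) = 20 = 20 ✓

x = -1, y = 3, z = 3


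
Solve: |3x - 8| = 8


An absolute value equation |expr| = 8 gives two cases:
Case 1: 3x - 8 = 8
  3x = 16, so x = 16/3
Case 2: 3x - 8 = -8
  3x = 0, so x = 0

x = 0, x = 16/3


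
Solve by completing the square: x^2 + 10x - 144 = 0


Start: x^2 + 10x - 144 = 0
Move constant: x^2 + 10x = 144
Half of 10 is 5, squared is 25
Add 25 to both sides: x^2 + 10x + 25 = 169
(x + 5)^2 = 169
x + 5 = ±13
x = -5 + 13 = 8 or x = -5 - 13 = -18

x = -18, x = 8


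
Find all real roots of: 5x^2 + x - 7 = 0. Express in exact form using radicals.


Using the quadratic formula: x = (-b ± sqrt(b^2 - 4ac)) / (2a)
Here a = 5, b = 1, c = -7
Discriminant = b^2 - 4ac = 1^2 - 4(5)(-7) = 1 + 140 = 141
Since discriminant = 141 > 0, there are two real roots.
x = (-1 ± sqrt(141)) / 10
Numerically: x ≈ 1.0874 or x ≈ -1.2874

x = (-1 + sqrt(141)) / 10 or x = (-1 - sqrt(141)) / 10


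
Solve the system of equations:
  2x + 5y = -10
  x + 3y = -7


Using Cramer's rule:
Determinant D = (2)(3) - (1)(5) = 6 - 5 = 1
Dx = (-10)(3) - (-7)(5) = -30 + 35 = 5
Dy = (2)(-7) - (1)(-10) = -14 + 10 = -4
x = Dx/D = 5/1 = 5
y = Dy/D = -4/1 = -4

x = 5, y = -4


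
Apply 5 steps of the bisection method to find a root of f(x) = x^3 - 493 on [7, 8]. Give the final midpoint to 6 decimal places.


f(x) = x^3 - 493
f(7) = -150 < 0
f(8) = 19 > 0

Step 1: midpoint = (7.000000 + 8.000000)/2 = 7.500000
  f(7.500000) = -71.125000
  f(mid) < 0, so root is in [7.500000, 8.000000]

Step 2: midpoint = (7.500000 + 8.000000)/2 = 7.750000
  f(7.750000) = -27.515625
  f(mid) < 0, so root is in [7.750000, 8.000000]

Step 3: midpoint = (7.750000 + 8.000000)/2 = 7.875000
  f(7.875000) = -4.626953
  f(mid) < 0, so root is in [7.875000, 8.000000]

Step 4: midpoint = (7.875000 + 8.000000)/2 = 7.937500
  f(7.937500) = 7.093506
  f(mid) > 0, so root is in [7.875000, 7.937500]

Step 5: midpoint = (7.875000 + 7.937500)/2 = 7.906250
  f(7.906250) = 1.210114
  f(mid) > 0, so root is in [7.875000, 7.906250]

midpoint = 7.906250


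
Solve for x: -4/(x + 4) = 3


Multiply both sides by (x + 4): -4 = 3(x + 4)
Distribute: -4 = 3x + 12
3x = -4 - 12 = -16
x = -16/3

x = -16/3


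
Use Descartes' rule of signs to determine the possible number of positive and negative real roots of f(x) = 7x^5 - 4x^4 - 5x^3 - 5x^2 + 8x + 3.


Descartes' rule of signs:

For positive roots, count sign changes in f(x) = 7x^5 - 4x^4 - 5x^3 - 5x^2 + 8x + 3:
Signs of coefficients: +, -, -, -, +, +
Number of sign changes: 2
Possible positive real roots: 2, 0

For negative roots, examine f(-x) = -7x^5 - 4x^4 + 5x^3 - 5x^2 - 8x + 3:
Signs of coefficients: -, -, +, -, -, +
Number of sign changes: 3
Possible negative real roots: 3, 1

Positive roots: 2 or 0; Negative roots: 3 or 1


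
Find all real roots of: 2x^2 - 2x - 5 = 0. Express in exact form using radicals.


Using the quadratic formula: x = (-b ± sqrt(b^2 - 4ac)) / (2a)
Here a = 2, b = -2, c = -5
Discriminant = b^2 - 4ac = (-2)^2 - 4(2)(-5) = 4 + 40 = 44
Since discriminant = 44 > 0, there are two real roots.
x = (2 ± 2*sqrt(11)) / 4
Simplifying: x = (1 ± sqrt(11)) / 2
Numerically: x ≈ 2.1583 or x ≈ -1.1583

x = (1 + sqrt(11)) / 2 or x = (1 - sqrt(11)) / 2


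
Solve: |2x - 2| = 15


An absolute value equation |expr| = 15 gives two cases:
Case 1: 2x - 2 = 15
  2x = 17, so x = 17/2
Case 2: 2x - 2 = -15
  2x = -13, so x = -13/2

x = -13/2, x = 17/2


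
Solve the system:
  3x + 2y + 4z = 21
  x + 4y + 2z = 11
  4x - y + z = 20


Using Cramer's rule. Expand each determinant along the first row.
D  = 3*[4*1 - 2*(-1)] - 2*[1*1 - 2*4] + 4*[1*(-1) - 4*4]
  = 3*(6) - 2*(-7) + 4*(-17) = -36
Dx = 21*[4*1 - 2*(-1)] - 2*[11*1 - 2*20] + 4*[11*(-1) - 4*20]
  = 21*(6) - 2*(-29) + 4*(-91) = -180
Dy = 3*[11*1 - 2*20] - 21*[1*1 - 2*4] + 4*[1*20 - 11*4]
  = 3*(-29) - 21*(-7) + 4*(-24) = -36
Dz = 3*[4*20 - 11*(-1)] - 2*[1*20 - 11*4] + 21*[1*(-1) - 4*4]
  = 3*(91) - 2*(-24) + 21*(-17) = -36
x = Dx/D = -180/-36 = 5, y = Dy/D = -36/-36 = 1, z = Dz/D = -36/-36 = 1
Check eq1: (3)(5) + (2)(1) + (4)(1) = 21 = 21 ✓
Check eq2: (1)(5) + (4)(1) + (2)(1) = 11 = 11 ✓
Check eq3: (4)(5) + (-1)(1) + (1)(1) = 20 = 20 ✓

x = 5, y = 1, z = 1


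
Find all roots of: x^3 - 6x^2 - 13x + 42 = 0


Let p(x) = x^3 - 6x^2 - 13x + 42. By the rational root theorem (leading coefficient 1), any rational root is an integer divisor of 42: try ±1, ±2, ... in turn.
Test x = 1: value = 24 ≠ 0.
Test x = -1: value = 48 ≠ 0.
Test x = 2: value = 0 ✓, so (x - 2) is a factor.
Synthetic division by (x - 2): bring down 1; 1(2) - 6 = -4; (-4)(2) - 13 = -21; (-21)(2) + 42 = 0 → quotient x^2 - 4x - 21, remainder 0.
Solve the quadratic x^2 - 4x - 21 = 0: discriminant = (-4)^2 - 4(1)(-21) = 16 + 84 = 100.
sqrt(100) = 10, so x = (4 ± 10)/2: x = 7 or x = -3.
Collecting all roots found:

x = -3, x = 2, x = 7


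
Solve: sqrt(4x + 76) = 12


Square both sides: 4x + 76 = 12^2 = 144
4x = 144 - 76 = 68
x = 17
Check: sqrt(4*17 + 76) = sqrt(144) = 12 ✓

x = 17


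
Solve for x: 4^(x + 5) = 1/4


Express both sides with the same base.
1/4 = 4^(-1)
Since the bases match, equate exponents: x + 5 = -1
So x = -1 - (5) = -6

x = -6


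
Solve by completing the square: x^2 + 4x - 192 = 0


Start: x^2 + 4x - 192 = 0
Move constant: x^2 + 4x = 192
Half of 4 is 2, squared is 4
Add 4 to both sides: x^2 + 4x + 4 = 196
(x + 2)^2 = 196
x + 2 = ±14
x = -2 + 14 = 12 or x = -2 - 14 = -16

x = -16, x = 12


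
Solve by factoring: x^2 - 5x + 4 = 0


We need two numbers that multiply to 4 and add to -5.
Those numbers are -1 and -4 (since (-1) * (-4) = 4 and (-1) + (-4) = -5).
So x^2 - 5x + 4 = (x - 1)(x - 4) = 0
Setting each factor to zero: x = 1 or x = 4

x = 1, x = 4


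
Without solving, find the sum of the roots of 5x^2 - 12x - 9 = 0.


By Vieta's formulas for ax^2 + bx + c = 0:
  Sum of roots = -b/a
  Product of roots = c/a

Here a = 5, b = -12, c = -9
Sum = -(-12)/5 = 12/5
Product = -9/5 = -9/5

Sum = 12/5


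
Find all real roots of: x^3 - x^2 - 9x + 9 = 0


Let p(x) = x^3 - x^2 - 9x + 9. By the rational root theorem (leading coefficient 1), any rational root is an integer divisor of 9: try ±1, ±2, ... in turn.
Test x = 1: value = 0 ✓, so (x - 1) is a factor.
Synthetic division by (x - 1): bring down 1; 1(1) - 1 = 0; 0(1) - 9 = -9; (-9)(1) + 9 = 0 → quotient x^2 - 9, remainder 0.
Solve the quadratic x^2 - 9 = 0: discriminant = 0^2 - 4(1)(-9) = 0 + 36 = 36.
sqrt(36) = 6, so x = (0 ± 6)/2: x = 3 or x = -3.

x = -3, x = 1, x = 3


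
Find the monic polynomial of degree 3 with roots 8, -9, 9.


A monic polynomial with roots 8, -9, 9 is:
p(x) = (x - 8)(x + 9)(x - 9)
After multiplying by (x - 8): x - 8
After multiplying by (x + 9): x^2 + x - 72
After multiplying by (x - 9): x^3 - 8x^2 - 81x + 648

x^3 - 8x^2 - 81x + 648


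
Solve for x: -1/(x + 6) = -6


Multiply both sides by (x + 6): -1 = -6(x + 6)
Distribute: -1 = -6x - 36
-6x = -1 + 36 = 35
x = -35/6

x = -35/6


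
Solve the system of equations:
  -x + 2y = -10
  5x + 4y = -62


Using Cramer's rule:
Determinant D = (-1)(4) - (5)(2) = -4 - 10 = -14
Dx = (-10)(4) - (-62)(2) = -40 + 124 = 84
Dy = (-1)(-62) - (5)(-10) = 62 + 50 = 112
x = Dx/D = 84/-14 = -6
y = Dy/D = 112/-14 = -8

x = -6, y = -8


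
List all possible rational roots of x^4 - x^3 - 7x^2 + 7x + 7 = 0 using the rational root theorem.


Rational root theorem: possible roots are ±p/q where:
  p divides the constant term (7): p ∈ {1, 7}
  q divides the leading coefficient (1): q ∈ {1}

All possible rational roots: -7, -1, 1, 7

-7, -1, 1, 7


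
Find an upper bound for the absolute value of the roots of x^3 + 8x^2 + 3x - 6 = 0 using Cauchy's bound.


Cauchy's bound: all roots r satisfy |r| <= 1 + max(|a_i/a_n|) for i = 0,...,n-1
where a_n is the leading coefficient.

Coefficients: [1, 8, 3, -6]
Leading coefficient a_n = 1
Ratios |a_i/a_n|: 8, 3, 6
Maximum ratio: 8
Cauchy's bound: |r| <= 1 + 8 = 9

Upper bound = 9


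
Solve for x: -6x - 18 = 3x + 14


Starting with: -6x - 18 = 3x + 14
Move all x terms to left: (-6 - 3)x = 14 + 18
Simplify: -9x = 32
Divide both sides by -9: x = -32/9

x = -32/9


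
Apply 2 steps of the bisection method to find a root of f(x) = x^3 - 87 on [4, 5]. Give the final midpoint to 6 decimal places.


f(x) = x^3 - 87
f(4) = -23 < 0
f(5) = 38 > 0

Step 1: midpoint = (4.000000 + 5.000000)/2 = 4.500000
  f(4.500000) = 4.125000
  f(mid) > 0, so root is in [4.000000, 4.500000]

Step 2: midpoint = (4.000000 + 4.500000)/2 = 4.250000
  f(4.250000) = -10.234375
  f(mid) < 0, so root is in [4.250000, 4.500000]

midpoint = 4.250000


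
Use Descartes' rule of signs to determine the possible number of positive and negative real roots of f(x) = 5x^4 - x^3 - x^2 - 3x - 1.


Descartes' rule of signs:

For positive roots, count sign changes in f(x) = 5x^4 - x^3 - x^2 - 3x - 1:
Signs of coefficients: +, -, -, -, -
Number of sign changes: 1
Possible positive real roots: 1

For negative roots, examine f(-x) = 5x^4 + x^3 - x^2 + 3x - 1:
Signs of coefficients: +, +, -, +, -
Number of sign changes: 3
Possible negative real roots: 3, 1

Positive roots: 1; Negative roots: 3 or 1


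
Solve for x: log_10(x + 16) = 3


Convert to exponential form: x + 16 = 10^3 = 1000
x = 1000 - 16 = 984
Check: log_10(984 + 16) = log_10(1000) = log_10(1000) = 3 ✓

x = 984


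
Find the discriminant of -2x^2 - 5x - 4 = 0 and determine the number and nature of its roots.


For ax^2 + bx + c = 0, discriminant D = b^2 - 4ac
Here a = -2, b = -5, c = -4
D = (-5)^2 - 4(-2)(-4) = 25 - 32 = -7

D = -7 < 0
The equation has no real roots (2 complex conjugate roots).

Discriminant = -7, no real roots (2 complex conjugate roots)


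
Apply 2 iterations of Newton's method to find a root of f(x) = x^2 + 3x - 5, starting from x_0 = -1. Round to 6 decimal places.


Newton's method: x_(n+1) = x_n - f(x_n)/f'(x_n)
f(x) = x^2 + 3x - 5
f'(x) = 2x + 3

Iteration 1:
  f(-1.000000) = -7.000000
  f'(-1.000000) = 1.000000
  x_1 = -1.000000 - (-7.000000)/(1.000000) = 6.000000

Iteration 2:
  f(6.000000) = 49.000000
  f'(6.000000) = 15.000000
  x_2 = 6.000000 - (49.000000)/(15.000000) = 2.733333

x_2 = 2.733333


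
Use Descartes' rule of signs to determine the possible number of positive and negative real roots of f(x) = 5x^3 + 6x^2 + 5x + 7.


Descartes' rule of signs:

For positive roots, count sign changes in f(x) = 5x^3 + 6x^2 + 5x + 7:
Signs of coefficients: +, +, +, +
Number of sign changes: 0
Possible positive real roots: 0

For negative roots, examine f(-x) = -5x^3 + 6x^2 - 5x + 7:
Signs of coefficients: -, +, -, +
Number of sign changes: 3
Possible negative real roots: 3, 1

Positive roots: 0; Negative roots: 3 or 1


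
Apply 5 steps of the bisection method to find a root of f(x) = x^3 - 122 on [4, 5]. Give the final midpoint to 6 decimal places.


f(x) = x^3 - 122
f(4) = -58 < 0
f(5) = 3 > 0

Step 1: midpoint = (4.000000 + 5.000000)/2 = 4.500000
  f(4.500000) = -30.875000
  f(mid) < 0, so root is in [4.500000, 5.000000]

Step 2: midpoint = (4.500000 + 5.000000)/2 = 4.750000
  f(4.750000) = -14.828125
  f(mid) < 0, so root is in [4.750000, 5.000000]

Step 3: midpoint = (4.750000 + 5.000000)/2 = 4.875000
  f(4.875000) = -6.142578
  f(mid) < 0, so root is in [4.875000, 5.000000]

Step 4: midpoint = (4.875000 + 5.000000)/2 = 4.937500
  f(4.937500) = -1.629150
  f(mid) < 0, so root is in [4.937500, 5.000000]

Step 5: midpoint = (4.937500 + 5.000000)/2 = 4.968750
  f(4.968750) = 0.670868
  f(mid) > 0, so root is in [4.937500, 4.968750]

midpoint = 4.968750


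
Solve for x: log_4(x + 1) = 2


Convert to exponential form: x + 1 = 4^2 = 16
x = 16 - 1 = 15
Check: log_4(15 + 1) = log_4(16) = log_4(16) = 2 ✓

x = 15


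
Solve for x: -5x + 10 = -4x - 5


Starting with: -5x + 10 = -4x - 5
Move all x terms to left: (-5 + 4)x = -5 - 10
Simplify: -x = -15
Divide both sides by -1: x = 15

x = 15


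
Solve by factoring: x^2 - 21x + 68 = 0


We need two numbers that multiply to 68 and add to -21.
Those numbers are -17 and -4 (since (-17) * (-4) = 68 and (-17) + (-4) = -21).
So x^2 - 21x + 68 = (x - 17)(x - 4) = 0
Setting each factor to zero: x = 17 or x = 4

x = 4, x = 17


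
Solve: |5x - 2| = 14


An absolute value equation |expr| = 14 gives two cases:
Case 1: 5x - 2 = 14
  5x = 16, so x = 16/5
Case 2: 5x - 2 = -14
  5x = -12, so x = -12/5

x = -12/5, x = 16/5


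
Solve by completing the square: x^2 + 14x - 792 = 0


Start: x^2 + 14x - 792 = 0
Move constant: x^2 + 14x = 792
Half of 14 is 7, squared is 49
Add 49 to both sides: x^2 + 14x + 49 = 841
(x + 7)^2 = 841
x + 7 = ±29
x = -7 + 29 = 22 or x = -7 - 29 = -36

x = -36, x = 22


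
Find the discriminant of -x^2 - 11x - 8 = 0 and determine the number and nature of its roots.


For ax^2 + bx + c = 0, discriminant D = b^2 - 4ac
Here a = -1, b = -11, c = -8
D = (-11)^2 - 4(-1)(-8) = 121 - 32 = 89

D = 89 > 0 but not a perfect square
The equation has 2 distinct real irrational roots.

Discriminant = 89, 2 distinct real irrational roots


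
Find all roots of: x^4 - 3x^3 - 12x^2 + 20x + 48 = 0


Let p(x) = x^4 - 3x^3 - 12x^2 + 20x + 48. By the rational root theorem (leading coefficient 1), any rational root is an integer divisor of 48: try ±1, ±2, ... in turn.
Test x = 1: value = 54 ≠ 0.
Test x = -1: value = 20 ≠ 0.
Test x = 2: value = 32 ≠ 0.
Test x = -2: value = 0 ✓, so (x + 2) is a factor.
Synthetic division by (x + 2): bring down 1; 1(-2) - 3 = -5; (-5)(-2) - 12 = -2; (-2)(-2) + 20 = 24; 24(-2) + 48 = 0 → quotient x^3 - 5x^2 - 2x + 24, remainder 0.
Continue with the quotient x^3 - 5x^2 - 2x + 24 (candidates must divide 24; re-test x = -2 first in case it repeats).
Test x = -2: value = 0 ✓, so (x + 2) is a factor.
Synthetic division by (x + 2): bring down 1; 1(-2) - 5 = -7; (-7)(-2) - 2 = 12; 12(-2) + 24 = 0 → quotient x^2 - 7x + 12, remainder 0.
Solve the quadratic x^2 - 7x + 12 = 0: discriminant = (-7)^2 - 4(1)(12) = 49 - 48 = 1.
sqrt(1) = 1, so x = (7 ± 1)/2: x = 4 or x = 3.
Collecting all roots found:

x = -2 (multiplicity 2), x = 3, x = 4


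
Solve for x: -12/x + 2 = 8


Subtract 2 from both sides: -12/x = 6
Multiply both sides by x: -12 = 6 * x
Divide by 6: x = -2

x = -2


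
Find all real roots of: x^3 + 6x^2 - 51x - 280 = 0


Let p(x) = x^3 + 6x^2 - 51x - 280. By the rational root theorem (leading coefficient 1), any rational root is an integer divisor of 280: try ±1, ±2, ... in turn.
Test x = 1: value = -324 ≠ 0.
Test x = -1: value = -224 ≠ 0.
Test x = 2: value = -350 ≠ 0.
Test x = -2: value = -162 ≠ 0.
Test x = 4: value = -324 ≠ 0.
Test x = -4: value = -44 ≠ 0.
Test x = 5: value = -260 ≠ 0.
Test x = -5: value = 0 ✓, so (x + 5) is a factor.
Synthetic division by (x + 5): bring down 1; 1(-5) + 6 = 1; 1(-5) - 51 = -56; (-56)(-5) - 280 = 0 → quotient x^2 + x - 56, remainder 0.
Solve the quadratic x^2 + x - 56 = 0: discriminant = 1^2 - 4(1)(-56) = 1 + 224 = 225.
sqrt(225) = 15, so x = (-1 ± 15)/2: x = 7 or x = -8.

x = -8, x = -5, x = 7


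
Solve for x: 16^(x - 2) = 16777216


Express both sides with the same base.
16777216 = 16^6
Since the bases match, equate exponents: x - 2 = 6
So x = 6 - (-2) = 8

x = 8


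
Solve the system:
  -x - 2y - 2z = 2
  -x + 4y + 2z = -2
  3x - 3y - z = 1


Using Cramer's rule. Expand each determinant along the first row.
D  = (-1)*[4*(-1) - 2*(-3)] - (-2)*[(-1)*(-1) - 2*3] + (-2)*[(-1)*(-3) - 4*3]
  = (-1)*(2) - (-2)*(-5) + (-2)*(-9) = 6
Dx = 2*[4*(-1) - 2*(-3)] - (-2)*[(-2)*(-1) - 2*1] + (-2)*[(-2)*(-3) - 4*1]
  = 2*(2) - (-2)*(0) + (-2)*(2) = 0
Dy = (-1)*[(-2)*(-1) - 2*1] - 2*[(-1)*(-1) - 2*3] + (-2)*[(-1)*1 - (-2)*3]
  = (-1)*(0) - 2*(-5) + (-2)*(5) = 0
Dz = (-1)*[4*1 - (-2)*(-3)] - (-2)*[(-1)*1 - (-2)*3] + 2*[(-1)*(-3) - 4*3]
  = (-1)*(-2) - (-2)*(5) + 2*(-9) = -6
x = Dx/D = 0/6 = 0, y = Dy/D = 0/6 = 0, z = Dz/D = -6/6 = -1
Check eq1: (-1)(0) + (-2)(0) + (-2)(-1) = 2 = 2 ✓
Check eq2: (-1)(0) + (4)(0) + (2)(-1) = -2 = -2 ✓
Check eq3: (3)(0) + (-3)(0) + (-1)(-1) = 1 = 1 ✓

x = 0, y = 0, z = -1


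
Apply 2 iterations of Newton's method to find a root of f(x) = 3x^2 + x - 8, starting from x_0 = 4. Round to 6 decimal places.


Newton's method: x_(n+1) = x_n - f(x_n)/f'(x_n)
f(x) = 3x^2 + x - 8
f'(x) = 6x + 1

Iteration 1:
  f(4.000000) = 44.000000
  f'(4.000000) = 25.000000
  x_1 = 4.000000 - (44.000000)/(25.000000) = 2.240000

Iteration 2:
  f(2.240000) = 9.292800
  f'(2.240000) = 14.440000
  x_2 = 2.240000 - (9.292800)/(14.440000) = 1.596454

x_2 = 1.596454


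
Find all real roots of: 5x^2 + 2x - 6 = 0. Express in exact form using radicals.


Using the quadratic formula: x = (-b ± sqrt(b^2 - 4ac)) / (2a)
Here a = 5, b = 2, c = -6
Discriminant = b^2 - 4ac = 2^2 - 4(5)(-6) = 4 + 120 = 124
Since discriminant = 124 > 0, there are two real roots.
x = (-2 ± 2*sqrt(31)) / 10
Simplifying: x = (-1 ± sqrt(31)) / 5
Numerically: x ≈ 0.9136 or x ≈ -1.3136

x = (-1 + sqrt(31)) / 5 or x = (-1 - sqrt(31)) / 5


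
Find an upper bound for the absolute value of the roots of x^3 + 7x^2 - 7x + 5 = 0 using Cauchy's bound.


Cauchy's bound: all roots r satisfy |r| <= 1 + max(|a_i/a_n|) for i = 0,...,n-1
where a_n is the leading coefficient.

Coefficients: [1, 7, -7, 5]
Leading coefficient a_n = 1
Ratios |a_i/a_n|: 7, 7, 5
Maximum ratio: 7
Cauchy's bound: |r| <= 1 + 7 = 8

Upper bound = 8


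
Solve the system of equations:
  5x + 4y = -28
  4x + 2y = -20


Using Cramer's rule:
Determinant D = (5)(2) - (4)(4) = 10 - 16 = -6
Dx = (-28)(2) - (-20)(4) = -56 + 80 = 24
Dy = (5)(-20) - (4)(-28) = -100 + 112 = 12
x = Dx/D = 24/-6 = -4
y = Dy/D = 12/-6 = -2

x = -4, y = -2


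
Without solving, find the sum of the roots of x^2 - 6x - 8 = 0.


By Vieta's formulas for ax^2 + bx + c = 0:
  Sum of roots = -b/a
  Product of roots = c/a

Here a = 1, b = -6, c = -8
Sum = -(-6)/1 = 6
Product = -8/1 = -8

Sum = 6


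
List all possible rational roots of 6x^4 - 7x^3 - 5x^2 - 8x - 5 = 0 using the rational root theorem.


Rational root theorem: possible roots are ±p/q where:
  p divides the constant term (-5): p ∈ {1, 5}
  q divides the leading coefficient (6): q ∈ {1, 2, 3, 6}

All possible rational roots: -5, -5/2, -5/3, -1, -5/6, -1/2, -1/3, -1/6, 1/6, 1/3, 1/2, 5/6, 1, 5/3, 5/2, 5

-5, -5/2, -5/3, -1, -5/6, -1/2, -1/3, -1/6, 1/6, 1/3, 1/2, 5/6, 1, 5/3, 5/2, 5


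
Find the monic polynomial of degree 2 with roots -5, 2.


A monic polynomial with roots -5, 2 is:
p(x) = (x + 5)(x - 2)
After multiplying by (x + 5): x + 5
After multiplying by (x - 2): x^2 + 3x - 10

x^2 + 3x - 10


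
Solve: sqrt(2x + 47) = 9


Square both sides: 2x + 47 = 9^2 = 81
2x = 81 - 47 = 34
x = 17
Check: sqrt(2*17 + 47) = sqrt(81) = 9 ✓

x = 17


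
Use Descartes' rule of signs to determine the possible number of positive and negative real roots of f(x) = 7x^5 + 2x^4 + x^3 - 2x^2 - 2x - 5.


Descartes' rule of signs:

For positive roots, count sign changes in f(x) = 7x^5 + 2x^4 + x^3 - 2x^2 - 2x - 5:
Signs of coefficients: +, +, +, -, -, -
Number of sign changes: 1
Possible positive real roots: 1

For negative roots, examine f(-x) = -7x^5 + 2x^4 - x^3 - 2x^2 + 2x - 5:
Signs of coefficients: -, +, -, -, +, -
Number of sign changes: 4
Possible negative real roots: 4, 2, 0

Positive roots: 1; Negative roots: 4 or 2 or 0
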